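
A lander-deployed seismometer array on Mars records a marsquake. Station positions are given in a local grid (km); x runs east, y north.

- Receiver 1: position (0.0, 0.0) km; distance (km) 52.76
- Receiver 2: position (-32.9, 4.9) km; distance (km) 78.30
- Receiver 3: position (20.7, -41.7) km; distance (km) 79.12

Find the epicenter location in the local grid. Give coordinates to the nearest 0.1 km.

x ≈ 39.3 km, y ≈ 35.2 km

Circle about each station: x² + y² = 52.76²; (x + 32.9)² + (y − 4.9)² = 78.30²; (x − 20.7)² + (y + 41.7)² = 79.12².
Subtracting the Receiver 1 equation from the Receiver 2 and Receiver 3 equations removes the quadratic terms:
-65.8 x + 9.8 y = -2240.85
41.4 x − 83.4 y = -1308.98
Solving the 2×2 system: x ≈ 39.3, y ≈ 35.2 km.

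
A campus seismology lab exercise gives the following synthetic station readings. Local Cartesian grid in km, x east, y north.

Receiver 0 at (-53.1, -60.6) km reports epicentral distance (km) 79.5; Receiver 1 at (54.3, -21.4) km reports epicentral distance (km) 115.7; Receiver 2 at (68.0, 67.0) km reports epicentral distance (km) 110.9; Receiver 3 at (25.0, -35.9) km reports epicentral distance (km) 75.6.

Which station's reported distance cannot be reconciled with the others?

Solve using three stations at a time. Using Receiver 0, Receiver 2, Receiver 3 (subtract circle equations pairwise → linear system) gives (x, y) ≈ (-30.4, 15.7).
Distances from that point to each station vs reported:
  Receiver 0: calculated 79.6 vs reported 79.5 → residual 0.1 km
  Receiver 1: calculated 92.5 vs reported 115.7 → residual 23.2 km
  Receiver 2: calculated 111.0 vs reported 110.9 → residual 0.1 km
  Receiver 3: calculated 75.7 vs reported 75.6 → residual 0.1 km
Receiver 0, Receiver 2, Receiver 3 are mutually consistent (residuals ≈ 0); Receiver 1 is off by 23.2 km.

Receiver 1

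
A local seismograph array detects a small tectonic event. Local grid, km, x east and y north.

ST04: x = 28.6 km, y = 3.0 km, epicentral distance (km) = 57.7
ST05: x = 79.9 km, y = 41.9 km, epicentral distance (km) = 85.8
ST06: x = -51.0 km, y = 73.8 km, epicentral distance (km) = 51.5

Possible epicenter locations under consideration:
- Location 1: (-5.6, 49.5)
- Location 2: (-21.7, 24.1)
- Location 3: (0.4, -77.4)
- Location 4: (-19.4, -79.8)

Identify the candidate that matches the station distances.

Location 1

For each candidate, compare |candidate − station| to the reported distance:
Location 1: residuals ST04 0.0, ST05 0.0, ST06 0.0 → max 0.0 km
Location 2: residuals ST04 3.2, ST05 17.3, ST06 6.2 → max 17.3 km
Location 3: residuals ST04 27.5, ST05 57.6, ST06 108.2 → max 108.2 km
Location 4: residuals ST04 38.0, ST05 71.3, ST06 105.3 → max 105.3 km
Only Location 1 has all residuals ≈ 0.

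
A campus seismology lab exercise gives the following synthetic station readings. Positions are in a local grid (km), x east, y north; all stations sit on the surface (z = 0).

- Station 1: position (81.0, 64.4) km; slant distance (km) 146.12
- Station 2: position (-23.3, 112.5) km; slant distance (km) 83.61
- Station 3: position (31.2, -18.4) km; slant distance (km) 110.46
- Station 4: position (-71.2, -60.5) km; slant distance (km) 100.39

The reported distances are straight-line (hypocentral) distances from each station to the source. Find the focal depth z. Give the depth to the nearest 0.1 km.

Each station gives a sphere (x−x_i)² + (y−y_i)² + z² = d_i² (stations at z=0).
Subtracting the Station 1 sphere from Station 2 and Station 3: z² cancels, leaving linear equations in x and y:
-208.6 x + 96.2 y = 16851.20
-99.6 x − 165.6 y = -246.72
Solving: x ≈ -62.703, y ≈ 39.203 km (keep extra digits for the depth step; rounded: -62.7, 39.2).
Then from the Station 1 sphere: z² = 146.12² − (x − 81.0)² − (y − 64.4)² with x = -62.703, y = 39.203, so z ≈ 8.100 ≈ 8.1 km.

z ≈ 8.1 km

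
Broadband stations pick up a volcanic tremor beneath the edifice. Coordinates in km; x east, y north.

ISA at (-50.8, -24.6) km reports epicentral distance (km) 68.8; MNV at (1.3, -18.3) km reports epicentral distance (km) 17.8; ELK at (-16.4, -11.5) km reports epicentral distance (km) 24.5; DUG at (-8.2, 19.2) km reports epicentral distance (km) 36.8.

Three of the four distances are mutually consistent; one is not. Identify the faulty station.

Solve using three stations at a time. Using ISA, MNV, DUG (subtract circle equations pairwise → linear system) gives (x, y) ≈ (16.1, -8.4).
Distances from that point to each station vs reported:
  ISA: calculated 68.8 vs reported 68.8 → residual 0.0 km
  MNV: calculated 17.8 vs reported 17.8 → residual 0.0 km
  ELK: calculated 32.6 vs reported 24.5 → residual 8.1 km
  DUG: calculated 36.8 vs reported 36.8 → residual 0.0 km
ISA, MNV, DUG are mutually consistent (residuals ≈ 0); ELK is off by 8.1 km.

ELK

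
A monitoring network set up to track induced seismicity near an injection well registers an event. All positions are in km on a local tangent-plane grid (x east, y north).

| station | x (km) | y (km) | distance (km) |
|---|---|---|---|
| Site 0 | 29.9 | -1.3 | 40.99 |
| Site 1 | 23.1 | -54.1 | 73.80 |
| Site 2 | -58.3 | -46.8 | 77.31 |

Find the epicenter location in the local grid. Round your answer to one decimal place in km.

(-8.7, 12.5)

Circle about each station: (x − 29.9)² + (y + 1.3)² = 40.99²; (x − 23.1)² + (y + 54.1)² = 73.80²; (x + 58.3)² + (y + 46.8)² = 77.31².
Subtracting the Site 0 equation from the Site 1 and Site 2 equations removes the quadratic terms:
-13.6 x − 105.6 y = -1201.54
-176.4 x − 91.0 y = 396.77
Solving the 2×2 system: x ≈ -8.7, y ≈ 12.5 km.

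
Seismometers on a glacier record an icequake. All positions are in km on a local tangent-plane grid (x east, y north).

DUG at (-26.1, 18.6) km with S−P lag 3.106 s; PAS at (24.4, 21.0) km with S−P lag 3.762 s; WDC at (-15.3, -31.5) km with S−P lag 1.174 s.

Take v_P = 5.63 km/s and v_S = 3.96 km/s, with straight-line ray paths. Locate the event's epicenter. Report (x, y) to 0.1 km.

x ≈ -7.0 km, y ≈ -18.2 km

Distance from S−P lag: d = Δt · v_P v_S / (v_P − v_S) = Δt · (5.63·3.96)/(5.63−3.96) ≈ 13.3502·Δt.
So d_DUG = 41.47, d_PAS = 50.22, d_WDC = 15.67 km.
Circle about each station: (x + 26.1)² + (y − 18.6)² = 41.47²; (x − 24.4)² + (y − 21.0)² = 50.22²; (x + 15.3)² + (y + 31.5)² = 15.67².
Subtracting pairs of circle equations eliminates x²+y² and gives linear equations (the radical axes):
101.0 x + 4.8 y = -793.10
21.6 x − 100.2 y = 1673.38
Solving the 2×2 system: x ≈ -7.0, y ≈ -18.2 km.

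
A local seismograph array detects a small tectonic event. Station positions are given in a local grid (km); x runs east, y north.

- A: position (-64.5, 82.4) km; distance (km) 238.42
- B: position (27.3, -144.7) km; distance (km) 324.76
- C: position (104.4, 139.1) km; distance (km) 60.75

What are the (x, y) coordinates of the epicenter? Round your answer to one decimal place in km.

Circle about each station: (x + 64.5)² + (y − 82.4)² = 238.42²; (x − 27.3)² + (y + 144.7)² = 324.76²; (x − 104.4)² + (y − 139.1)² = 60.75².
Subtracting the A equation from the B and C equations removes the quadratic terms:
183.6 x − 454.2 y = -37891.59
337.8 x + 113.4 y = 72451.69
Solving the 2×2 system: x ≈ 164.2, y ≈ 149.8 km.
Check against A (with the unrounded x, y): √((x + 64.5)²+(y − 82.4)²) = 238.42 ≈ 238.42 km. ✓

164.2 km east, 149.8 km north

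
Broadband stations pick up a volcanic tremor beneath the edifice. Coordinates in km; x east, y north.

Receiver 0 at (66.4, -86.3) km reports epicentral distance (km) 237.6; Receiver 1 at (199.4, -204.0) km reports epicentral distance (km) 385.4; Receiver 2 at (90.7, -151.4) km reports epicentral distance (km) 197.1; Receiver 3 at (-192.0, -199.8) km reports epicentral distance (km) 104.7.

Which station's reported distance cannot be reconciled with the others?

Solve using three stations at a time. Using Receiver 0, Receiver 1, Receiver 3 (subtract circle equations pairwise → linear system) gives (x, y) ≈ (-170.9, -97.3).
Distances from that point to each station vs reported:
  Receiver 0: calculated 237.6 vs reported 237.6 → residual 0.0 km
  Receiver 1: calculated 385.4 vs reported 385.4 → residual 0.0 km
  Receiver 2: calculated 267.2 vs reported 197.1 → residual 70.1 km
  Receiver 3: calculated 104.6 vs reported 104.7 → residual 0.1 km
Receiver 0, Receiver 1, Receiver 3 are mutually consistent (residuals ≈ 0); Receiver 2 is off by 70.1 km.

Receiver 2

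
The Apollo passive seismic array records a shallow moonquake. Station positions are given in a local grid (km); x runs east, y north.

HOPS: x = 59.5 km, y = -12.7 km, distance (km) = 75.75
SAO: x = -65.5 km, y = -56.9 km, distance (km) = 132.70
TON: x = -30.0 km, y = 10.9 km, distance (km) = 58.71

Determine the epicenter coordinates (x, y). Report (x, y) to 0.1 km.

(15.0, 48.6)

Circle about each station: (x − 59.5)² + (y + 12.7)² = 75.75²; (x + 65.5)² + (y + 56.9)² = 132.70²; (x + 30.0)² + (y − 10.9)² = 58.71².
Subtracting pairs of circle equations eliminates x²+y² and gives linear equations (the radical axes):
-250.0 x − 88.4 y = -8044.91
-179.0 x + 47.2 y = -391.53
Solving the 2×2 system: x ≈ 15.0, y ≈ 48.6 km.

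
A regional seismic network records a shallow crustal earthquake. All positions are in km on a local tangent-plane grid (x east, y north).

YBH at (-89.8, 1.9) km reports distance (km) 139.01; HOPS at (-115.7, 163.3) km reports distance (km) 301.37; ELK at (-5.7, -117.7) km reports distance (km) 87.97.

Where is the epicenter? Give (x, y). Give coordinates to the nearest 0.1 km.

Circle about each station: (x + 89.8)² + (y − 1.9)² = 139.01²; (x + 115.7)² + (y − 163.3)² = 301.37²; (x + 5.7)² + (y + 117.7)² = 87.97².
Subtracting the YBH equation from the HOPS and ELK equations removes the quadratic terms:
-51.8 x + 322.8 y = -39514.37
168.2 x − 239.2 y = 17403.19
Solving the 2×2 system: x ≈ -91.5, y ≈ -137.1 km.
Check against YBH (with the unrounded x, y): √((x + 89.8)²+(y − 1.9)²) = 139.00 ≈ 139.01 km. ✓

-91.5 km east, -137.1 km north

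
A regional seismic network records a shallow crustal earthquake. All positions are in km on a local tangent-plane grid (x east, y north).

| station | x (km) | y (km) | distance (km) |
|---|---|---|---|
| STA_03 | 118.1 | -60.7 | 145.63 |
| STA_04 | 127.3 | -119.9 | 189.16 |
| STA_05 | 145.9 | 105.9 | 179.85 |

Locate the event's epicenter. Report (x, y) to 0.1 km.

Circle about each station: (x − 118.1)² + (y + 60.7)² = 145.63²; (x − 127.3)² + (y + 119.9)² = 189.16²; (x − 145.9)² + (y − 105.9)² = 179.85².
Subtracting pairs of circle equations eliminates x²+y² and gives linear equations (the radical axes):
18.4 x − 118.4 y = -1624.21
55.6 x + 333.2 y = 3731.59
Solving the 2×2 system: x ≈ -7.8, y ≈ 12.5 km.

-7.8 km east, 12.5 km north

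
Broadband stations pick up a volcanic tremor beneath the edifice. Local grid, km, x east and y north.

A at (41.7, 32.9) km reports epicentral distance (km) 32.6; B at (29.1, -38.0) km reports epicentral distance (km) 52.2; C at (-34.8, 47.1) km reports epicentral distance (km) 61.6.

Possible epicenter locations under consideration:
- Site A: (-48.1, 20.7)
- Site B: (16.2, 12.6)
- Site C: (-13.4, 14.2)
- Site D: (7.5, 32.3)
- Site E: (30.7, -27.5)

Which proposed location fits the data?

Site B

For each candidate, compare |candidate − station| to the reported distance:
Site A: residuals A 58.0, B 44.8, C 32.0 → max 58.0 km
Site B: residuals A 0.0, B 0.0, C 0.0 → max 0.0 km
Site C: residuals A 25.6, B 15.1, C 22.4 → max 25.6 km
Site D: residuals A 1.6, B 21.3, C 16.8 → max 21.3 km
Site E: residuals A 28.8, B 41.6, C 37.7 → max 41.6 km
Only Site B has all residuals ≈ 0.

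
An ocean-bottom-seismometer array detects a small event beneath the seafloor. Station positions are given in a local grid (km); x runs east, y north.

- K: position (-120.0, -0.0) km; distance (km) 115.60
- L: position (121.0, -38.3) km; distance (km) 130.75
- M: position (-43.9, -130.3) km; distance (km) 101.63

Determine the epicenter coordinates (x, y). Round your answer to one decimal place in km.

Circle about each station: (x + 120.0)² + y² = 115.60²; (x − 121.0)² + (y + 38.3)² = 130.75²; (x + 43.9)² + (y + 130.3)² = 101.63².
Subtracting pairs of circle equations eliminates x²+y² and gives linear equations (the radical axes):
482.0 x − 76.6 y = -2024.31
152.2 x − 260.6 y = 7540.00
Solving the 2×2 system: x ≈ -9.7, y ≈ -34.6 km.

(-9.7, -34.6)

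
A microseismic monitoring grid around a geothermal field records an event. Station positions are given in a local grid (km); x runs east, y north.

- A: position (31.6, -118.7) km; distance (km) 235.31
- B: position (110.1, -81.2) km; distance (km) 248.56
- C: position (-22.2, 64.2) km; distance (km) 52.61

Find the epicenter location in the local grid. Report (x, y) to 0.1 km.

-63.8 km east, 96.4 km north

Circle about each station: (x − 31.6)² + (y + 118.7)² = 235.31²; (x − 110.1)² + (y + 81.2)² = 248.56²; (x + 22.2)² + (y − 64.2)² = 52.61².
Subtracting pairs of circle equations eliminates x²+y² and gives linear equations (the radical axes):
157.0 x + 75.0 y = -2784.08
-107.6 x + 365.8 y = 42129.21
Solving the 2×2 system: x ≈ -63.8, y ≈ 96.4 km.
Check against A (with the unrounded x, y): √((x − 31.6)²+(y + 118.7)²) = 235.31 ≈ 235.31 km. ✓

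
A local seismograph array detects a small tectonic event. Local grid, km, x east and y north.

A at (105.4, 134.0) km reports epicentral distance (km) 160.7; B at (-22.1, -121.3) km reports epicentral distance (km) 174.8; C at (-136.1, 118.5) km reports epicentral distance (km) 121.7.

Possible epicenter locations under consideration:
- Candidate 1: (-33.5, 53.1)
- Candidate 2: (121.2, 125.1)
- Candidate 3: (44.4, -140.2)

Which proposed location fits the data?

For each candidate, compare |candidate − station| to the reported distance:
Candidate 1: residuals A 0.0, B 0.0, C 0.0 → max 0.0 km
Candidate 2: residuals A 142.6, B 110.2, C 135.7 → max 142.6 km
Candidate 3: residuals A 120.2, B 105.7, C 193.7 → max 193.7 km
Only Candidate 1 has all residuals ≈ 0.

Candidate 1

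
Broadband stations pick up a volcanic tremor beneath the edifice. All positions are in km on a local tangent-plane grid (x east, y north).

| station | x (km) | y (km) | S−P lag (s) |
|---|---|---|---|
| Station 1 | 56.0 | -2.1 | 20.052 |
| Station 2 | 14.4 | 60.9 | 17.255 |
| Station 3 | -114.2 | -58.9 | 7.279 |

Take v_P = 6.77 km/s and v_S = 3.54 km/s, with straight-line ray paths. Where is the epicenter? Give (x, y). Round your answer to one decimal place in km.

(-92.6, -9.4)

Distance from S−P lag: d = Δt · v_P v_S / (v_P − v_S) = Δt · (6.77·3.54)/(6.77−3.54) ≈ 7.4198·Δt.
So d_Station 1 = 148.78, d_Station 2 = 128.03, d_Station 3 = 54.01 km.
Circle about each station: (x − 56.0)² + (y + 2.1)² = 148.78²; (x − 14.4)² + (y − 60.9)² = 128.03²; (x + 114.2)² + (y + 58.9)² = 54.01².
Subtracting the Station 1 equation from the Station 2 and Station 3 equations removes the quadratic terms:
-83.2 x + 126.0 y = 6519.57
-340.4 x − 113.6 y = 32588.85
Solving the 2×2 system: x ≈ -92.6, y ≈ -9.4 km.
Check against Station 1 (with the unrounded x, y): √((x − 56.0)²+(y + 2.1)²) = 148.78 ≈ 148.78 km. ✓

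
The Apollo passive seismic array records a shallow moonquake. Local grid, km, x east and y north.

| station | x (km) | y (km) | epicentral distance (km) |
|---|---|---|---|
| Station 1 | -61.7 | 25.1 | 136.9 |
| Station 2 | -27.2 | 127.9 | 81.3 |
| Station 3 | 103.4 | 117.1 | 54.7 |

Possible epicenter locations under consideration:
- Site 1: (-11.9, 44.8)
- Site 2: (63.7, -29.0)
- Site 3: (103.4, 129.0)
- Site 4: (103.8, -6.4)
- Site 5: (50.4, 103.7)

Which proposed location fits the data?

For each candidate, compare |candidate − station| to the reported distance:
Site 1: residuals Station 1 83.3, Station 2 3.2, Station 3 81.4 → max 83.3 km
Site 2: residuals Station 1 0.3, Station 2 100.0, Station 3 96.7 → max 100.0 km
Site 3: residuals Station 1 58.2, Station 2 49.3, Station 3 42.8 → max 58.2 km
Site 4: residuals Station 1 31.6, Station 2 106.3, Station 3 68.8 → max 106.3 km
Site 5: residuals Station 1 0.0, Station 2 0.0, Station 3 0.0 → max 0.0 km
Only Site 5 has all residuals ≈ 0.

Site 5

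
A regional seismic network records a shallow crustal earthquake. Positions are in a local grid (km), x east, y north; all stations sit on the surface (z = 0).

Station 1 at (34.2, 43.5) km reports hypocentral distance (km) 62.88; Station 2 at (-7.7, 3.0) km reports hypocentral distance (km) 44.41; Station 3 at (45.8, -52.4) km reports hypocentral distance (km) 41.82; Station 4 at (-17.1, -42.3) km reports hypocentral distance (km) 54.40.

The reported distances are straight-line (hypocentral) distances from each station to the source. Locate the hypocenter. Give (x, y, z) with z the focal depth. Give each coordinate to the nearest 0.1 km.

x ≈ 28.8 km, y ≈ -17.3 km, depth ≈ 15.1 km

Each station gives a sphere (x−x_i)² + (y−y_i)² + z² = d_i² (stations at z=0).
Subtracting the Station 1 sphere from Station 2 and Station 3: z² cancels, leaving linear equations in x and y:
-83.8 x − 81.0 y = -1011.95
23.2 x − 191.8 y = 3986.49
Solving: x ≈ 28.799, y ≈ -17.301 km (keep extra digits for the depth step; rounded: 28.8, -17.3).
Then from the Station 1 sphere: z² = 62.88² − (x − 34.2)² − (y − 43.5)² with x = 28.799, y = -17.301, so z ≈ 15.098 ≈ 15.1 km.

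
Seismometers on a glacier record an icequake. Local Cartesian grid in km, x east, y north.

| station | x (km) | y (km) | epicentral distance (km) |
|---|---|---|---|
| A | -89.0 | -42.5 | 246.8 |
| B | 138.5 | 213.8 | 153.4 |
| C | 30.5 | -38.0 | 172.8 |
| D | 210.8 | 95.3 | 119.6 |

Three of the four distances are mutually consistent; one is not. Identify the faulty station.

Solve using three stations at a time. Using A, C, D (subtract circle equations pairwise → linear system) gives (x, y) ≈ (94.5, 122.3).
Distances from that point to each station vs reported:
  A: calculated 246.7 vs reported 246.8 → residual 0.1 km
  B: calculated 101.5 vs reported 153.4 → residual 51.9 km
  C: calculated 172.6 vs reported 172.8 → residual 0.2 km
  D: calculated 119.3 vs reported 119.6 → residual 0.3 km
A, C, D are mutually consistent (residuals ≈ 0); B is off by 51.9 km.

B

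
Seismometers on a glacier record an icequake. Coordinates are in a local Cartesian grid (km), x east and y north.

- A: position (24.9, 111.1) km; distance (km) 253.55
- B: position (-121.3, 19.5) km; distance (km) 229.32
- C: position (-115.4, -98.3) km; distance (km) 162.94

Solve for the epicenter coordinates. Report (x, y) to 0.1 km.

Circle about each station: (x − 24.9)² + (y − 111.1)² = 253.55²; (x + 121.3)² + (y − 19.5)² = 229.32²; (x + 115.4)² + (y + 98.3)² = 162.94².
Subtracting pairs of circle equations eliminates x²+y² and gives linear equations (the radical axes):
-292.4 x − 183.2 y = 13830.66
-280.6 x − 418.8 y = 47754.99
Solving the 2×2 system: x ≈ 41.6, y ≈ -141.9 km.

x ≈ 41.6 km, y ≈ -141.9 km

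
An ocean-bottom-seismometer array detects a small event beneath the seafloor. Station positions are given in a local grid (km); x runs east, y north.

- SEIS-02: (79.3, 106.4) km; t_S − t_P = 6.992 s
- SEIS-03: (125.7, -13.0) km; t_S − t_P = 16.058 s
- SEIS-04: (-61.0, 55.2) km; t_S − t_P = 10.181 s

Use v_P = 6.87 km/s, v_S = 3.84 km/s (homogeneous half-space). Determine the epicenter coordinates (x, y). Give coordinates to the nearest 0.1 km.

Distance from S−P lag: d = Δt · v_P v_S / (v_P − v_S) = Δt · (6.87·3.84)/(6.87−3.84) ≈ 8.7065·Δt.
So d_SEIS-02 = 60.88, d_SEIS-03 = 139.81, d_SEIS-04 = 88.64 km.
Circle about each station: (x − 79.3)² + (y − 106.4)² = 60.88²; (x − 125.7)² + (y + 13.0)² = 139.81²; (x + 61.0)² + (y − 55.2)² = 88.64².
Subtracting pairs of circle equations eliminates x²+y² and gives linear equations (the radical axes):
92.8 x − 238.8 y = -17480.42
-280.6 x − 102.4 y = -14992.09
Solving the 2×2 system: x ≈ 23.4, y ≈ 82.3 km.
Check against SEIS-02 (with the unrounded x, y): √((x − 79.3)²+(y − 106.4)²) = 60.88 ≈ 60.88 km. ✓

23.4 km east, 82.3 km north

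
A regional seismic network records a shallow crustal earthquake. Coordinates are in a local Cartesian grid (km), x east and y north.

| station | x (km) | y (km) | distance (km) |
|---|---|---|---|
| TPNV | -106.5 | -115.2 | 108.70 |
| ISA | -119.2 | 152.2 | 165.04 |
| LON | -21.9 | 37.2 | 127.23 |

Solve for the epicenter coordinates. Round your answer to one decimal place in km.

(-139.4, -11.6)

Circle about each station: (x + 106.5)² + (y + 115.2)² = 108.70²; (x + 119.2)² + (y − 152.2)² = 165.04²; (x + 21.9)² + (y − 37.2)² = 127.23².
Subtracting the TPNV equation from the ISA and LON equations removes the quadratic terms:
-25.4 x + 534.8 y = -2662.32
169.2 x + 304.8 y = -27121.62
Solving the 2×2 system: x ≈ -139.4, y ≈ -11.6 km.
Check against TPNV (with the unrounded x, y): √((x + 106.5)²+(y + 115.2)²) = 108.70 ≈ 108.70 km. ✓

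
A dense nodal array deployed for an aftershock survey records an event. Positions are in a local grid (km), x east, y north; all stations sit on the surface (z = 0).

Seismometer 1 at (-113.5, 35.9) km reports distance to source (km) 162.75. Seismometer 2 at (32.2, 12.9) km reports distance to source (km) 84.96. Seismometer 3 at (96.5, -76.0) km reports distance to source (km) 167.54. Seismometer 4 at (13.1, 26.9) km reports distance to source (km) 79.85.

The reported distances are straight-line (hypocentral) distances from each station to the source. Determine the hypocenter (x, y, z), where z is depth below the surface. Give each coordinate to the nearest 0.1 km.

(31.4, 61.9, 69.4)

Each station gives a sphere (x−x_i)² + (y−y_i)² + z² = d_i² (stations at z=0).
Subtracting the Seismometer 1 sphere from Seismometer 2 and Seismometer 3: z² cancels, leaving linear equations in x and y:
291.4 x − 46.0 y = 6301.55
420.0 x − 223.8 y = -664.90
Solving: x ≈ 31.395, y ≈ 61.889 km (keep extra digits for the depth step; rounded: 31.4, 61.9).
Then from the Seismometer 1 sphere: z² = 162.75² − (x + 113.5)² − (y − 35.9)² with x = 31.395, y = 61.889, so z ≈ 69.409 ≈ 69.4 km.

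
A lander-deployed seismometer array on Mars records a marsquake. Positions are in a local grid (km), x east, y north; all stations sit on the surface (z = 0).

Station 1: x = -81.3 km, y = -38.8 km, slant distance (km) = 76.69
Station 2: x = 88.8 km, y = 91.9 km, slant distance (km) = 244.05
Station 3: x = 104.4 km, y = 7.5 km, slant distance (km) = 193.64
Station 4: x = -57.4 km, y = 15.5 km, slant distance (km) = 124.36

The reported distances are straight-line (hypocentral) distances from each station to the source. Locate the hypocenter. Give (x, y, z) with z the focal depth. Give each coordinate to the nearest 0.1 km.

(-50.5, -108.2, 10.8)

Each station gives a sphere (x−x_i)² + (y−y_i)² + z² = d_i² (stations at z=0).
Subtracting the Station 1 sphere from Station 2 and Station 3: z² cancels, leaving linear equations in x and y:
340.2 x + 261.4 y = -45463.13
371.4 x + 92.6 y = -28774.61
Solving: x ≈ -50.499, y ≈ -108.200 km (keep extra digits for the depth step; rounded: -50.5, -108.2).
Then from the Station 1 sphere: z² = 76.69² − (x + 81.3)² − (y + 38.8)² with x = -50.499, y = -108.200, so z ≈ 10.784 ≈ 10.8 km.
Check against Station 4 (with the unrounded solution): distance 124.36 ≈ 124.36 km. ✓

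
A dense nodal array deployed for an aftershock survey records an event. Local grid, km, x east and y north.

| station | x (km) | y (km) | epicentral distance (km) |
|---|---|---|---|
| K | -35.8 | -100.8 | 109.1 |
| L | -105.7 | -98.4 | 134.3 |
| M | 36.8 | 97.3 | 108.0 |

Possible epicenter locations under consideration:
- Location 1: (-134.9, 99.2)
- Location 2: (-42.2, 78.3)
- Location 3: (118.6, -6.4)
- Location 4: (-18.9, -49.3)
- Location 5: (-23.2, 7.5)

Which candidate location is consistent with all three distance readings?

For each candidate, compare |candidate − station| to the reported distance:
Location 1: residuals K 114.1, L 65.4, M 63.7 → max 114.1 km
Location 2: residuals K 70.1, L 53.5, M 26.7 → max 70.1 km
Location 3: residuals K 71.9, L 108.1, M 24.1 → max 108.1 km
Location 4: residuals K 54.9, L 34.6, M 48.8 → max 54.9 km
Location 5: residuals K 0.1, L 0.1, M 0.0 → max 0.1 km
Only Location 5 has all residuals ≈ 0.

Location 5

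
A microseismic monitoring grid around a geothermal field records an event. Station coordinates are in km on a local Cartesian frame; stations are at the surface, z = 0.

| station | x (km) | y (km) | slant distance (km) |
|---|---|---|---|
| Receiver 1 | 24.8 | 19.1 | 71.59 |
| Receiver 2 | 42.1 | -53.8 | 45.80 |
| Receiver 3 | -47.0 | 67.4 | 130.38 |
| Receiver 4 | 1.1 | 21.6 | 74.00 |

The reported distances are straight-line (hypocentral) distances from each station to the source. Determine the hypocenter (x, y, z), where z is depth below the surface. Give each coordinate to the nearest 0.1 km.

Each station gives a sphere (x−x_i)² + (y−y_i)² + z² = d_i² (stations at z=0).
Subtracting the Receiver 1 sphere from Receiver 2 and Receiver 3: z² cancels, leaving linear equations in x and y:
34.6 x − 145.8 y = 6714.49
-143.6 x + 96.6 y = -6101.91
Solving: x ≈ 13.700, y ≈ -42.802 km (keep extra digits for the depth step; rounded: 13.7, -42.8).
Then from the Receiver 1 sphere: z² = 71.59² − (x − 24.8)² − (y − 19.1)² with x = 13.700, y = -42.802, so z ≈ 34.206 ≈ 34.2 km.

x ≈ 13.7 km, y ≈ -42.8 km, depth ≈ 34.2 km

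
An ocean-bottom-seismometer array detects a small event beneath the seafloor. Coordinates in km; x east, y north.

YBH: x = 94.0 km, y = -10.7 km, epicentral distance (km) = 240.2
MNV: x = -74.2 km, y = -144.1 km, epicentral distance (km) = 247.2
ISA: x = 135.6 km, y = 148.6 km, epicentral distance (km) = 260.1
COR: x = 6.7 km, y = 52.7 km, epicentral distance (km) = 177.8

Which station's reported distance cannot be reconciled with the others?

Solve using three stations at a time. Using YBH, MNV, ISA (subtract circle equations pairwise → linear system) gives (x, y) ≈ (-119.8, 99.0).
Distances from that point to each station vs reported:
  YBH: calculated 240.3 vs reported 240.2 → residual 0.1 km
  MNV: calculated 247.3 vs reported 247.2 → residual 0.1 km
  ISA: calculated 260.2 vs reported 260.1 → residual 0.1 km
  COR: calculated 134.7 vs reported 177.8 → residual 43.1 km
YBH, MNV, ISA are mutually consistent (residuals ≈ 0); COR is off by 43.1 km.

COR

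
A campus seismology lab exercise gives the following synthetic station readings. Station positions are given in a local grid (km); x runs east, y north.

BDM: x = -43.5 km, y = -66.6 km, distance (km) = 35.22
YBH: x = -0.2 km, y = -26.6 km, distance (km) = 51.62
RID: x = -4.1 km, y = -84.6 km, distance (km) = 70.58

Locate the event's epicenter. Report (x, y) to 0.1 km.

-51.5 km east, -32.3 km north

Circle about each station: (x + 43.5)² + (y + 66.6)² = 35.22²; (x + 0.2)² + (y + 26.6)² = 51.62²; (x + 4.1)² + (y + 84.6)² = 70.58².
Subtracting pairs of circle equations eliminates x²+y² and gives linear equations (the radical axes):
86.6 x + 80.0 y = -7044.39
78.8 x − 36.0 y = -2894.93
Solving the 2×2 system: x ≈ -51.5, y ≈ -32.3 km.
Check against BDM (with the unrounded x, y): √((x + 43.5)²+(y + 66.6)²) = 35.21 ≈ 35.22 km. ✓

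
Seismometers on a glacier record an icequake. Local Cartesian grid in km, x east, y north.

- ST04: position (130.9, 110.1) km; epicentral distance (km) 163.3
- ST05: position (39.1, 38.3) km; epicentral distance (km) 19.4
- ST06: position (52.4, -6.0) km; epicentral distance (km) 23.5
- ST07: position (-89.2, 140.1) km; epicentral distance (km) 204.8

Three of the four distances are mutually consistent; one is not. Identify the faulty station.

ST05

Solve using three stations at a time. Using ST04, ST06, ST07 (subtract circle equations pairwise → linear system) gives (x, y) ≈ (35.4, -22.4).
Distances from that point to each station vs reported:
  ST04: calculated 163.3 vs reported 163.3 → residual 0.0 km
  ST05: calculated 60.8 vs reported 19.4 → residual 41.4 km
  ST06: calculated 23.6 vs reported 23.5 → residual 0.1 km
  ST07: calculated 204.8 vs reported 204.8 → residual 0.0 km
ST04, ST06, ST07 are mutually consistent (residuals ≈ 0); ST05 is off by 41.4 km.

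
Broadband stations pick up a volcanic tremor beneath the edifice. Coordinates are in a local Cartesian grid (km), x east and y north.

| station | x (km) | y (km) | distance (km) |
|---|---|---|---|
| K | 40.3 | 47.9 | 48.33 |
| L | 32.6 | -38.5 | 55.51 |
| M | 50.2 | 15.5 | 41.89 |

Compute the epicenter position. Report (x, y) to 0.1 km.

x ≈ 8.5 km, y ≈ 11.5 km

Circle about each station: (x − 40.3)² + (y − 47.9)² = 48.33²; (x − 32.6)² + (y + 38.5)² = 55.51²; (x − 50.2)² + (y − 15.5)² = 41.89².
Subtracting the K equation from the L and M equations removes the quadratic terms:
-15.4 x − 172.8 y = -2119.06
19.8 x − 64.8 y = -577.19
Solving the 2×2 system: x ≈ 8.5, y ≈ 11.5 km.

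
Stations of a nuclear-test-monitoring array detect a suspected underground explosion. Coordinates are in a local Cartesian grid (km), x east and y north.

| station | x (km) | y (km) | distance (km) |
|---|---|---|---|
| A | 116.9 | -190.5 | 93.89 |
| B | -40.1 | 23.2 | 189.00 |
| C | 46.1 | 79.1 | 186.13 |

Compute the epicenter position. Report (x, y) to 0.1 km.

105.5 km east, -97.3 km north

Circle about each station: (x − 116.9)² + (y + 190.5)² = 93.89²; (x + 40.1)² + (y − 23.2)² = 189.00²; (x − 46.1)² + (y − 79.1)² = 186.13².
Subtracting pairs of circle equations eliminates x²+y² and gives linear equations (the radical axes):
-314.0 x + 427.4 y = -74715.28
-141.6 x + 539.2 y = -67402.88
Solving the 2×2 system: x ≈ 105.5, y ≈ -97.3 km.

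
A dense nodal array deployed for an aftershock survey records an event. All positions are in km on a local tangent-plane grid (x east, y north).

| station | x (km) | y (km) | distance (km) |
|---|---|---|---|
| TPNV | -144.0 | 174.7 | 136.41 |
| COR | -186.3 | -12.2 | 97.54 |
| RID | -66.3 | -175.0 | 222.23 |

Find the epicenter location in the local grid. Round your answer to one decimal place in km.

Circle about each station: (x + 144.0)² + (y − 174.7)² = 136.41²; (x + 186.3)² + (y + 12.2)² = 97.54²; (x + 66.3)² + (y + 175.0)² = 222.23².
Subtracting pairs of circle equations eliminates x²+y² and gives linear equations (the radical axes):
-84.6 x − 373.8 y = -7305.92
155.4 x − 699.4 y = -47013.88
Solving the 2×2 system: x ≈ -106.3, y ≈ 43.6 km.

x ≈ -106.3 km, y ≈ 43.6 km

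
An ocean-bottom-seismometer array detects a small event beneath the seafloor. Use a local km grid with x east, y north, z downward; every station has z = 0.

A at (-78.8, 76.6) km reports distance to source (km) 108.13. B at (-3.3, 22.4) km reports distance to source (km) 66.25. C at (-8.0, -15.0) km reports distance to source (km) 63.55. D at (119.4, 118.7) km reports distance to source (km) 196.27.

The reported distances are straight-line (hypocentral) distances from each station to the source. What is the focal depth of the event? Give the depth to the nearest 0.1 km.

depth ≈ 58.3 km

Each station gives a sphere (x−x_i)² + (y−y_i)² + z² = d_i² (stations at z=0).
Subtracting the A sphere from B and C: z² cancels, leaving linear equations in x and y:
151.0 x − 108.4 y = -4261.32
141.6 x − 183.2 y = -4134.51
Solving: x ≈ -27.002, y ≈ 1.698 km (keep extra digits for the depth step; rounded: -27.0, 1.7).
Then from the A sphere: z² = 108.13² − (x + 78.8)² − (y − 76.6)² with x = -27.002, y = 1.698, so z ≈ 58.299 ≈ 58.3 km.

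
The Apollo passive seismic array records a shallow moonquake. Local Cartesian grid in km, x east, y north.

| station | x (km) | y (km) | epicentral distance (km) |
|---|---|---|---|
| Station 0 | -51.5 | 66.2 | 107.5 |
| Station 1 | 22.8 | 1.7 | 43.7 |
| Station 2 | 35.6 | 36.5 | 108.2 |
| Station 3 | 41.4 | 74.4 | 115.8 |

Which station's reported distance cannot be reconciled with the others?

Solve using three stations at a time. Using Station 0, Station 1, Station 3 (subtract circle equations pairwise → linear system) gives (x, y) ≈ (-6.1, -31.3).
Distances from that point to each station vs reported:
  Station 0: calculated 107.6 vs reported 107.5 → residual 0.1 km
  Station 1: calculated 43.8 vs reported 43.7 → residual 0.1 km
  Station 2: calculated 79.6 vs reported 108.2 → residual 28.6 km
  Station 3: calculated 115.8 vs reported 115.8 → residual 0.0 km
Station 0, Station 1, Station 3 are mutually consistent (residuals ≈ 0); Station 2 is off by 28.6 km.

Station 2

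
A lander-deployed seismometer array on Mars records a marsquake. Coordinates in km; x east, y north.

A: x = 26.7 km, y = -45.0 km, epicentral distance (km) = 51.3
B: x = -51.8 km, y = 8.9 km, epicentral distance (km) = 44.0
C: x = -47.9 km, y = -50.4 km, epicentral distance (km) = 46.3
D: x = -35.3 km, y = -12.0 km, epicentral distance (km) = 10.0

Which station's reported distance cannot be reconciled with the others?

D

Solve using three stations at a time. Using A, B, C (subtract circle equations pairwise → linear system) gives (x, y) ≈ (-16.1, -16.8).
Distances from that point to each station vs reported:
  A: calculated 51.3 vs reported 51.3 → residual 0.0 km
  B: calculated 44.0 vs reported 44.0 → residual 0.0 km
  C: calculated 46.3 vs reported 46.3 → residual 0.0 km
  D: calculated 19.8 vs reported 10.0 → residual 9.8 km
A, B, C are mutually consistent (residuals ≈ 0); D is off by 9.8 km.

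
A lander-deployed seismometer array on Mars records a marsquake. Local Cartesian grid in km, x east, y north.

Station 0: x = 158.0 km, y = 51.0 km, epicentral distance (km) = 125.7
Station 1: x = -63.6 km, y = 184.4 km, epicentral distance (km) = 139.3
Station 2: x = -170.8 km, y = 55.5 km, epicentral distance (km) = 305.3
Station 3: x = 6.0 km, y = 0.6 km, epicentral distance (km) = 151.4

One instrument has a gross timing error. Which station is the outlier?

Station 2

Solve using three stations at a time. Using Station 0, Station 1, Station 3 (subtract circle equations pairwise → linear system) gives (x, y) ≈ (68.0, 138.7).
Distances from that point to each station vs reported:
  Station 0: calculated 125.7 vs reported 125.7 → residual 0.0 km
  Station 1: calculated 139.3 vs reported 139.3 → residual 0.0 km
  Station 2: calculated 252.9 vs reported 305.3 → residual 52.4 km
  Station 3: calculated 151.4 vs reported 151.4 → residual 0.0 km
Station 0, Station 1, Station 3 are mutually consistent (residuals ≈ 0); Station 2 is off by 52.4 km.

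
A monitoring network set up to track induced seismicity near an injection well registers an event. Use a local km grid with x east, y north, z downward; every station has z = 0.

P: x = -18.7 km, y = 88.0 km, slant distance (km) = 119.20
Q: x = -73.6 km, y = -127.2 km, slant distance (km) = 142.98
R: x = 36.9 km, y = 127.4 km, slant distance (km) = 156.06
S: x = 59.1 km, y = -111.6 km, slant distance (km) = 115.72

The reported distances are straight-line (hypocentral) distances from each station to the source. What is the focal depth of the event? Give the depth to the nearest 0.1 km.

z ≈ 46.0 km

Each station gives a sphere (x−x_i)² + (y−y_i)² + z² = d_i² (stations at z=0).
Subtracting the P sphere from Q and R: z² cancels, leaving linear equations in x and y:
-109.8 x − 430.4 y = 7268.47
111.2 x + 78.8 y = -647.40
Solving: x ≈ 7.501, y ≈ -18.801 km (keep extra digits for the depth step; rounded: 7.5, -18.8).
Then from the P sphere: z² = 119.20² − (x + 18.7)² − (y − 88.0)² with x = 7.501, y = -18.801, so z ≈ 45.997 ≈ 46.0 km.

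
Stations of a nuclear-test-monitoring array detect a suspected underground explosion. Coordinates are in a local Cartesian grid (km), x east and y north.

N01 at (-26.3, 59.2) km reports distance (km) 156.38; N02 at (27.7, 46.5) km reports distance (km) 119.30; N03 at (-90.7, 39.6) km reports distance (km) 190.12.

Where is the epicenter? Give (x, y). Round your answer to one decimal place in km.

Circle about each station: (x + 26.3)² + (y − 59.2)² = 156.38²; (x − 27.7)² + (y − 46.5)² = 119.30²; (x + 90.7)² + (y − 39.6)² = 190.12².
Subtracting the N01 equation from the N02 and N03 equations removes the quadratic terms:
108.0 x − 25.4 y = 8955.42
-128.8 x − 39.2 y = -6092.59
Solving the 2×2 system: x ≈ 67.4, y ≈ -66.0 km.
Check against N01 (with the unrounded x, y): √((x + 26.3)²+(y − 59.2)²) = 156.39 ≈ 156.38 km. ✓

67.4 km east, -66.0 km north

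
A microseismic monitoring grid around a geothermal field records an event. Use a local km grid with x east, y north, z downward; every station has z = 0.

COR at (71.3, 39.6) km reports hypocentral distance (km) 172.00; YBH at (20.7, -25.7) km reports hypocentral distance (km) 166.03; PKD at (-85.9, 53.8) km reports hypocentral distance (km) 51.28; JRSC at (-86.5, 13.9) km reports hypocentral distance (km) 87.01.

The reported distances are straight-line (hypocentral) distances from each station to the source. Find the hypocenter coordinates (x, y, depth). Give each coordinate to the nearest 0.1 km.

x ≈ -88.6 km, y ≈ 95.8 km, depth ≈ 29.3 km

Each station gives a sphere (x−x_i)² + (y−y_i)² + z² = d_i² (stations at z=0).
Subtracting the COR sphere from YBH and PKD: z² cancels, leaving linear equations in x and y:
-101.2 x − 130.6 y = -3544.83
-314.4 x + 28.4 y = 30575.76
Solving: x ≈ -88.598, y ≈ 95.796 km (keep extra digits for the depth step; rounded: -88.6, 95.8).
Then from the COR sphere: z² = 172.00² − (x − 71.3)² − (y − 39.6)² with x = -88.598, y = 95.796, so z ≈ 29.303 ≈ 29.3 km.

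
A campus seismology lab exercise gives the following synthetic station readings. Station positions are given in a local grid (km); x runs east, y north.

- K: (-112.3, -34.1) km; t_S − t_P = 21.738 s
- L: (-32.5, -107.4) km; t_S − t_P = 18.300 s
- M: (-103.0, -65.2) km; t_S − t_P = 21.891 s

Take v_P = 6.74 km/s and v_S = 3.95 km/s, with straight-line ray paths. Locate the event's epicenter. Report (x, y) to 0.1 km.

Distance from S−P lag: d = Δt · v_P v_S / (v_P − v_S) = Δt · (6.74·3.95)/(6.74−3.95) ≈ 9.5423·Δt.
So d_K = 207.43, d_L = 174.62, d_M = 208.89 km.
Circle about each station: (x + 112.3)² + (y + 34.1)² = 207.43²; (x + 32.5)² + (y + 107.4)² = 174.62²; (x + 103.0)² + (y + 65.2)² = 208.89².
Subtracting pairs of circle equations eliminates x²+y² and gives linear equations (the radical axes):
159.6 x − 146.6 y = 11351.97
18.6 x − 62.2 y = 478.11
Solving the 2×2 system: x ≈ 88.3, y ≈ 18.7 km.

88.3 km east, 18.7 km north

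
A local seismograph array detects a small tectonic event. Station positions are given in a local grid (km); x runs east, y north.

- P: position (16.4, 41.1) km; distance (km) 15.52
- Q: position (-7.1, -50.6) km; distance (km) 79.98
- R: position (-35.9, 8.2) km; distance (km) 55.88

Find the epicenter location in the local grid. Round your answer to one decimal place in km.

17.2 km east, 25.6 km north

Circle about each station: (x − 16.4)² + (y − 41.1)² = 15.52²; (x + 7.1)² + (y + 50.6)² = 79.98²; (x + 35.9)² + (y − 8.2)² = 55.88².
Subtracting the P equation from the Q and R equations removes the quadratic terms:
-47.0 x − 183.4 y = -5503.33
-104.6 x − 65.8 y = -3483.82
Solving the 2×2 system: x ≈ 17.2, y ≈ 25.6 km.
Check against P (with the unrounded x, y): √((x − 16.4)²+(y − 41.1)²) = 15.52 ≈ 15.52 km. ✓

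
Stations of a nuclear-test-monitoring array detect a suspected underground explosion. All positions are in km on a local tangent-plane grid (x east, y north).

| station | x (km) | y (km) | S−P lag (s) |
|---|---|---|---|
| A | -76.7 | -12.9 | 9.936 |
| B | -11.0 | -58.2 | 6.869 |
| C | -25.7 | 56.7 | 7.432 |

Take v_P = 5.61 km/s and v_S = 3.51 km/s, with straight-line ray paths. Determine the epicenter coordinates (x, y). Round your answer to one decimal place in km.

Distance from S−P lag: d = Δt · v_P v_S / (v_P − v_S) = Δt · (5.61·3.51)/(5.61−3.51) ≈ 9.3767·Δt.
So d_A = 93.17, d_B = 64.41, d_C = 69.69 km.
Circle about each station: (x + 76.7)² + (y + 12.9)² = 93.17²; (x + 11.0)² + (y + 58.2)² = 64.41²; (x + 25.7)² + (y − 56.7)² = 69.69².
Subtracting the A equation from the B and C equations removes the quadratic terms:
131.4 x − 90.6 y = 1990.94
102.0 x + 139.2 y = 1650.03
Solving the 2×2 system: x ≈ 15.5, y ≈ 0.5 km.

15.5 km east, 0.5 km north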